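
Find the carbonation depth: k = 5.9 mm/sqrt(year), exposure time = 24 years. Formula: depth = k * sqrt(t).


depth = k * sqrt(t)
= 5.9 * sqrt(24)
= 28.9 mm

28.9


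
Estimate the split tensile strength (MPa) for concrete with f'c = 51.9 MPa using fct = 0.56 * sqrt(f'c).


fct = 0.56 * sqrt(51.9)
= 0.56 * 7.204
= 4.034 MPa

4.034


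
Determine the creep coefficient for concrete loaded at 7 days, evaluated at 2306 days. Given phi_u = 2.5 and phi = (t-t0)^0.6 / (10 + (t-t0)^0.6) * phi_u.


dt = 2306 - 7 = 2299
phi = 2299^0.6 / (10 + 2299^0.6) * 2.5
= 2.281

2.281


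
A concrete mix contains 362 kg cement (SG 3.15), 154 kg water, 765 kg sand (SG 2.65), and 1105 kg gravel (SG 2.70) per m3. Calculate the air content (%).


Vol cement = 362 / (3.15 * 1000) = 0.114921 m3
Vol water = 154 / 1000 = 0.154 m3
Vol sand = 765 / (2.65 * 1000) = 0.288679 m3
Vol gravel = 1105 / (2.70 * 1000) = 0.409259 m3
Total solid + water volume = 0.966859 m3
Air = (1 - 0.966859) * 100 = 3.31%

3.31


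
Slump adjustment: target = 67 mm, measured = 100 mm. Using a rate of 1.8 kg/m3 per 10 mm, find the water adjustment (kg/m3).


Difference = 67 - 100 = -33 mm
Water adjustment = -33 * 1.8 / 10 = -5.9 kg/m3

-5.9


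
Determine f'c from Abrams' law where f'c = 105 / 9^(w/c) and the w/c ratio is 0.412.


f'c = 105 / 9^0.412
= 105 / 2.473
= 42.47 MPa

42.47


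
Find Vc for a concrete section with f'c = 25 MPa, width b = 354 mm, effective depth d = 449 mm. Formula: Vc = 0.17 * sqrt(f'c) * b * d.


Vc = 0.17 * sqrt(25) * 354 * 449 / 1000
= 135.1 kN

135.1


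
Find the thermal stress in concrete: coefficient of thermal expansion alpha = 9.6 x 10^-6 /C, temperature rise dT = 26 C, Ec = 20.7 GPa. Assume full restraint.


sigma = alpha * dT * Ec
= 9.6e-6 * 26 * 20.7 * 1000
= 5.167 MPa

5.167


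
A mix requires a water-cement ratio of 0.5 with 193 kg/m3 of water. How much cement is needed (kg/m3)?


Cement = water / (w/c)
= 193 / 0.5
= 386.0 kg/m3

386.0


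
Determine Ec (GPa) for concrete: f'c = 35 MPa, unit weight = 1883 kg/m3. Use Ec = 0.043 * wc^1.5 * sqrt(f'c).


Ec = 0.043 * 1883^1.5 * sqrt(35) / 1000
= 20.79 GPa

20.79


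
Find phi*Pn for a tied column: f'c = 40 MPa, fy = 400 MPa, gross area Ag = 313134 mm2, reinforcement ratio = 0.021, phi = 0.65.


Ast = rho * Ag = 0.021 * 313134 = 6575.814 mm2
phi*Pn = 0.65 * 0.80 * (0.85 * 40 * (313134 - 6575.814) + 400 * 6575.814) / 1000
= 6787.72 kN

6787.72


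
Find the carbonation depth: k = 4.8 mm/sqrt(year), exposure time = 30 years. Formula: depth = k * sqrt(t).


depth = k * sqrt(t)
= 4.8 * sqrt(30)
= 26.29 mm

26.29


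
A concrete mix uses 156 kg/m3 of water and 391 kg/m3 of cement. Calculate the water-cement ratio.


w/c = water / cement
w/c = 156 / 391 = 0.399

0.399


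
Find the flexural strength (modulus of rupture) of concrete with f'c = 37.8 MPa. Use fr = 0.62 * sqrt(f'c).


fr = 0.62 * sqrt(37.8)
= 3.812 MPa

3.812


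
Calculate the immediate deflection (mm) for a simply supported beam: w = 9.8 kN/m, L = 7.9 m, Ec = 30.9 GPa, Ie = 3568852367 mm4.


Convert: L = 7.9 m = 7900 mm, Ec = 30.9 GPa = 30900 MPa
delta = 5 * 9.8 * 7900^4 / (384 * 30900 * 3568852367)
= 4.51 mm

4.51


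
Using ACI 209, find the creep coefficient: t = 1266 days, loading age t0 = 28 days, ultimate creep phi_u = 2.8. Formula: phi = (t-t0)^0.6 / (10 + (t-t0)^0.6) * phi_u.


dt = 1266 - 28 = 1238
phi = 1238^0.6 / (10 + 1238^0.6) * 2.8
= 2.457

2.457


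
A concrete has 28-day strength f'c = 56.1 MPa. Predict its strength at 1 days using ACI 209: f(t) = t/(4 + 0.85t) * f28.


f(1) = 1 / (4 + 0.85 * 1) * 56.1
= 1 / 4.85 * 56.1
= 11.57 MPa

11.57


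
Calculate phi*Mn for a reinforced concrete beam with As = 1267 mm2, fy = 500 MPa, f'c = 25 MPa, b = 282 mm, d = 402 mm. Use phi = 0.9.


a = As * fy / (0.85 * f'c * b)
= 1267 * 500 / (0.85 * 25 * 282)
= 105.7155 mm
Mn = As * fy * (d - a/2) / 10^6
= 221.1816 kN-m
phi*Mn = 0.9 * 221.1816 = 199.06 kN-m

199.06


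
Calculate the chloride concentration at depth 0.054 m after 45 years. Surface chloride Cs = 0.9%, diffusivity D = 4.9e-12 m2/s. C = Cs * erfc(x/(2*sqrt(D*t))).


t_seconds = 45 * 365.25 * 24 * 3600 = 1420092000.0 s
arg = 0.054 / (2 * sqrt(4.9e-12 * 1420092000.0))
= 0.3237
erfc(0.3237) = 0.6471
C = 0.9 * 0.6471 = 0.5824%

0.5824


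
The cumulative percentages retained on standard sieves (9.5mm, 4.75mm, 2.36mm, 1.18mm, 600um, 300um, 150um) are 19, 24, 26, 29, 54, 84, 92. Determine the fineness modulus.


FM = sum(cumulative % retained) / 100
= 328 / 100
= 3.28

3.28


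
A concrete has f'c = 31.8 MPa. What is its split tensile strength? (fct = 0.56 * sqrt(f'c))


fct = 0.56 * sqrt(31.8)
= 0.56 * 5.639
= 3.158 MPa

3.158


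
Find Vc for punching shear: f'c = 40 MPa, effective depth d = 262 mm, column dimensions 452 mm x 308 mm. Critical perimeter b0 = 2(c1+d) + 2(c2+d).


b0 = 2*(452 + 262) + 2*(308 + 262) = 2568 mm
Vc = 0.33 * sqrt(40) * 2568 * 262 / 1000
= 1404.24 kN

1404.24


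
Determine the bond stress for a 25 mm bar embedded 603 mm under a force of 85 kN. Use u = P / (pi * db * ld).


u = P / (pi * db * ld)
= 85 * 1000 / (pi * 25 * 603)
= 1.795 MPa

1.795


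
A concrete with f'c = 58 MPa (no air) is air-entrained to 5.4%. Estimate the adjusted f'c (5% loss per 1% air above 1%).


Strength loss = (5.4 - 1) * 5 = 22.0%
f'c = 58 * (1 - 22.0/100)
= 45.24 MPa

45.24


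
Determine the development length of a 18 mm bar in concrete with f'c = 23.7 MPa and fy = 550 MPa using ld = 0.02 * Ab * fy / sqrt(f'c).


Ab = pi * 18^2 / 4 = 254.469 mm2
ld = 0.02 * 254.469 * 550 / sqrt(23.7)
= 575.0 mm

575.0


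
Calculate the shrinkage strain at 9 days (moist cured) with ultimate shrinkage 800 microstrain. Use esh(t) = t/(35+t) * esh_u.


esh(9) = 9 / (35 + 9) * 800
= 9 / 44 * 800
= 163.6 microstrain

163.6


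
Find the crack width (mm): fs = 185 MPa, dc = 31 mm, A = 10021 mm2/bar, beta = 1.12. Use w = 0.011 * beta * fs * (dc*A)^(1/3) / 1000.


w = 0.011 * beta * fs * (dc * A)^(1/3) / 1000
= 0.011 * 1.12 * 185 * (31 * 10021)^(1/3) / 1000
= 0.154 mm

0.154


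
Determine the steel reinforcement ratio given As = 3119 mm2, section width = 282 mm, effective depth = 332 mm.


rho = As / (b * d)
= 3119 / (282 * 332)
= 0.0333

0.0333


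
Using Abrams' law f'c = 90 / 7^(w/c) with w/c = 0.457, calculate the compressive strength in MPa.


f'c = 90 / 7^0.457
= 90 / 2.433
= 36.99 MPa

36.99


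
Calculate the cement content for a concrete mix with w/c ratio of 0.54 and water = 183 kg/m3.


Cement = water / (w/c)
= 183 / 0.54
= 338.9 kg/m3

338.9


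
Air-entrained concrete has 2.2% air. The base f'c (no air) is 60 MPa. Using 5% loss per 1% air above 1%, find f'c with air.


Strength loss = (2.2 - 1) * 5 = 6.0%
f'c = 60 * (1 - 6.0/100)
= 56.4 MPa

56.4


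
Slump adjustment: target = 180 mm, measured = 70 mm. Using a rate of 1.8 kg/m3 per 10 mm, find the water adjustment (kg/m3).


Difference = 180 - 70 = 110 mm
Water adjustment = 110 * 1.8 / 10 = 19.8 kg/m3

19.8


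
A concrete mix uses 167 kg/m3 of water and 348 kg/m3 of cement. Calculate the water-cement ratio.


w/c = water / cement
w/c = 167 / 348 = 0.48

0.48


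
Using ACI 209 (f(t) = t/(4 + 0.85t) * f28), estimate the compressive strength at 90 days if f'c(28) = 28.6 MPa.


f(90) = 90 / (4 + 0.85 * 90) * 28.6
= 90 / 80.5 * 28.6
= 31.98 MPa

31.98


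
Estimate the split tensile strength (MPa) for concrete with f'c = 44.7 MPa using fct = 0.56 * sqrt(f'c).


fct = 0.56 * sqrt(44.7)
= 0.56 * 6.686
= 3.744 MPa

3.744


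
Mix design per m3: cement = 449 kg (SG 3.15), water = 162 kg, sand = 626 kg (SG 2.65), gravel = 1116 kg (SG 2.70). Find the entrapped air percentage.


Vol cement = 449 / (3.15 * 1000) = 0.14254 m3
Vol water = 162 / 1000 = 0.162 m3
Vol sand = 626 / (2.65 * 1000) = 0.236226 m3
Vol gravel = 1116 / (2.70 * 1000) = 0.413333 m3
Total solid + water volume = 0.954099 m3
Air = (1 - 0.954099) * 100 = 4.59%

4.59


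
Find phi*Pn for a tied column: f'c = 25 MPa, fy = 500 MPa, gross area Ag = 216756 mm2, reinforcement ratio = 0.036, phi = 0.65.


Ast = rho * Ag = 0.036 * 216756 = 7803.216 mm2
phi*Pn = 0.65 * 0.80 * (0.85 * 25 * (216756 - 7803.216) + 500 * 7803.216) / 1000
= 4337.76 kN

4337.76


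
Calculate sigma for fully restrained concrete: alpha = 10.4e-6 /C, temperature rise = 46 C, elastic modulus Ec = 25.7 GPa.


sigma = alpha * dT * Ec
= 10.4e-6 * 46 * 25.7 * 1000
= 12.295 MPa

12.295


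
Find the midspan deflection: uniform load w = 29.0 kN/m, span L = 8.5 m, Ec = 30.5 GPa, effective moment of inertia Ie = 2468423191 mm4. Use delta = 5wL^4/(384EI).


Convert: L = 8.5 m = 8500 mm, Ec = 30.5 GPa = 30500 MPa
delta = 5 * 29.0 * 8500^4 / (384 * 30500 * 2468423191)
= 26.18 mm

26.18


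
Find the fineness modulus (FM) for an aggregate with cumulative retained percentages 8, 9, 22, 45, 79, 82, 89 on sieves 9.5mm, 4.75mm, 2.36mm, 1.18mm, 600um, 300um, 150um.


FM = sum(cumulative % retained) / 100
= 334 / 100
= 3.34

3.34


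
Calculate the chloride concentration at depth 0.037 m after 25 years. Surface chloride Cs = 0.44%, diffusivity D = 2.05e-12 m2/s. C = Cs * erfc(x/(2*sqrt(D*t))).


t_seconds = 25 * 365.25 * 24 * 3600 = 788940000.0 s
arg = 0.037 / (2 * sqrt(2.05e-12 * 788940000.0))
= 0.46
erfc(0.46) = 0.5153
C = 0.44 * 0.5153 = 0.2267%

0.2267


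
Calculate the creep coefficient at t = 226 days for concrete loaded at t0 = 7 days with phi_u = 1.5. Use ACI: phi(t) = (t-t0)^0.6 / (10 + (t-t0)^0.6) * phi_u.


dt = 226 - 7 = 219
phi = 219^0.6 / (10 + 219^0.6) * 1.5
= 1.076

1.076


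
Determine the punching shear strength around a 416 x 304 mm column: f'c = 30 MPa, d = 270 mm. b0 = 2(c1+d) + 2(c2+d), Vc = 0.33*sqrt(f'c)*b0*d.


b0 = 2*(416 + 270) + 2*(304 + 270) = 2520 mm
Vc = 0.33 * sqrt(30) * 2520 * 270 / 1000
= 1229.81 kN

1229.81


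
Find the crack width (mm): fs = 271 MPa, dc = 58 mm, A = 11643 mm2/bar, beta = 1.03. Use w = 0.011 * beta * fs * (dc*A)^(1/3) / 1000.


w = 0.011 * beta * fs * (dc * A)^(1/3) / 1000
= 0.011 * 1.03 * 271 * (58 * 11643)^(1/3) / 1000
= 0.269 mm

0.269


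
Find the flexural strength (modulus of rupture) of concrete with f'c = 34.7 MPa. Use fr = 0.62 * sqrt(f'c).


fr = 0.62 * sqrt(34.7)
= 3.652 MPa

3.652


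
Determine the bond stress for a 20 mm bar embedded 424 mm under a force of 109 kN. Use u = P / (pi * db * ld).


u = P / (pi * db * ld)
= 109 * 1000 / (pi * 20 * 424)
= 4.091 MPa

4.091


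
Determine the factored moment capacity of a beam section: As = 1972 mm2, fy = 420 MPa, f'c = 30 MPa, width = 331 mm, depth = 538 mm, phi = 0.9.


a = As * fy / (0.85 * f'c * b)
= 1972 * 420 / (0.85 * 30 * 331)
= 98.1269 mm
Mn = As * fy * (d - a/2) / 10^6
= 404.9568 kN-m
phi*Mn = 0.9 * 404.9568 = 364.46 kN-m

364.46


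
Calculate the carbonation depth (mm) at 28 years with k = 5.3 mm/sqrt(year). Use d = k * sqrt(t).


depth = k * sqrt(t)
= 5.3 * sqrt(28)
= 28.04 mm

28.04


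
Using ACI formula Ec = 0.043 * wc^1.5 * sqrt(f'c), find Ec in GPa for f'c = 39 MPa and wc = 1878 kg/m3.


Ec = 0.043 * 1878^1.5 * sqrt(39) / 1000
= 21.85 GPa

21.85


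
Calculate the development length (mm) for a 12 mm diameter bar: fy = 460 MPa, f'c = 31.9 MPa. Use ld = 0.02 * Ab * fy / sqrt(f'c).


Ab = pi * 12^2 / 4 = 113.097 mm2
ld = 0.02 * 113.097 * 460 / sqrt(31.9)
= 184.2 mm

184.2


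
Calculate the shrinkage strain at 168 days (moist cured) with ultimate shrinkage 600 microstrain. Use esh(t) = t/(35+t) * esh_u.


esh(168) = 168 / (35 + 168) * 600
= 168 / 203 * 600
= 496.6 microstrain

496.6


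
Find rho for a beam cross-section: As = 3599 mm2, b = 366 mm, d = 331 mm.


rho = As / (b * d)
= 3599 / (366 * 331)
= 0.0297

0.0297


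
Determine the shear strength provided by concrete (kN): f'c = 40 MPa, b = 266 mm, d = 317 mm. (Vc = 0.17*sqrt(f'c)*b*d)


Vc = 0.17 * sqrt(40) * 266 * 317 / 1000
= 90.66 kN

90.66


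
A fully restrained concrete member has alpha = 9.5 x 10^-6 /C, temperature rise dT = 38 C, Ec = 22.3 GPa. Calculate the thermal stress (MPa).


sigma = alpha * dT * Ec
= 9.5e-6 * 38 * 22.3 * 1000
= 8.05 MPa

8.05


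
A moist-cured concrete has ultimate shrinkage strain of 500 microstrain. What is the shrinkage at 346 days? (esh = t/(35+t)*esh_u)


esh(346) = 346 / (35 + 346) * 500
= 346 / 381 * 500
= 454.1 microstrain

454.1


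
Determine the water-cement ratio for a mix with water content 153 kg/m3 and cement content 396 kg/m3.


w/c = water / cement
w/c = 153 / 396 = 0.386

0.386


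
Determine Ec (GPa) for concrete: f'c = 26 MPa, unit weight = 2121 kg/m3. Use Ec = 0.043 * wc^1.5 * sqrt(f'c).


Ec = 0.043 * 2121^1.5 * sqrt(26) / 1000
= 21.42 GPa

21.42


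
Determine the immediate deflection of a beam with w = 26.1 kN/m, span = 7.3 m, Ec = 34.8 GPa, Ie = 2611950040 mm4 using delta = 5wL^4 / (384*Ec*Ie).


Convert: L = 7.3 m = 7300 mm, Ec = 34.8 GPa = 34800 MPa
delta = 5 * 26.1 * 7300^4 / (384 * 34800 * 2611950040)
= 10.62 mm

10.62


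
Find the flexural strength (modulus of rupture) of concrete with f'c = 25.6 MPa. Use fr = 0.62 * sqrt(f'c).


fr = 0.62 * sqrt(25.6)
= 3.137 MPa

3.137


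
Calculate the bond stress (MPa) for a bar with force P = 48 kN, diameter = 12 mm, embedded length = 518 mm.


u = P / (pi * db * ld)
= 48 * 1000 / (pi * 12 * 518)
= 2.458 MPa

2.458


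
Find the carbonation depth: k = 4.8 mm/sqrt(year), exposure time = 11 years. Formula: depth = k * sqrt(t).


depth = k * sqrt(t)
= 4.8 * sqrt(11)
= 15.92 mm

15.92


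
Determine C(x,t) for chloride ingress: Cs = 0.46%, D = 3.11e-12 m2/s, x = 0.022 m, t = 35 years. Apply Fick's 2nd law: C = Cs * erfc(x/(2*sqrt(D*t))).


t_seconds = 35 * 365.25 * 24 * 3600 = 1104516000.0 s
arg = 0.022 / (2 * sqrt(3.11e-12 * 1104516000.0))
= 0.1877
erfc(0.1877) = 0.7907
C = 0.46 * 0.7907 = 0.3637%

0.3637


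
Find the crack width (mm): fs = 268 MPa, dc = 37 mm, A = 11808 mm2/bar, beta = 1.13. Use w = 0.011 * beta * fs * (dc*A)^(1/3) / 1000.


w = 0.011 * beta * fs * (dc * A)^(1/3) / 1000
= 0.011 * 1.13 * 268 * (37 * 11808)^(1/3) / 1000
= 0.253 mm

0.253


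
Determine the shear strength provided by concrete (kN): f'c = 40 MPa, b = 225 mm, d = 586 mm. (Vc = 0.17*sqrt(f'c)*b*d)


Vc = 0.17 * sqrt(40) * 225 * 586 / 1000
= 141.76 kN

141.76


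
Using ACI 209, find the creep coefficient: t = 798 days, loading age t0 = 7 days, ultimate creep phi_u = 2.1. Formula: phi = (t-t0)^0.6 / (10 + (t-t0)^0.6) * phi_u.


dt = 798 - 7 = 791
phi = 791^0.6 / (10 + 791^0.6) * 2.1
= 1.776

1.776


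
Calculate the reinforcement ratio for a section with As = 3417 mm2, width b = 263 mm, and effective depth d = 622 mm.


rho = As / (b * d)
= 3417 / (263 * 622)
= 0.0209

0.0209


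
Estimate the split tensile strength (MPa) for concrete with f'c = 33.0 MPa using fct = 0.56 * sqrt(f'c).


fct = 0.56 * sqrt(33.0)
= 0.56 * 5.745
= 3.217 MPa

3.217


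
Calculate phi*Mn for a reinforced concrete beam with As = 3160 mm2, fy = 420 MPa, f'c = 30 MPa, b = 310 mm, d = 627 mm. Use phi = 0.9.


a = As * fy / (0.85 * f'c * b)
= 3160 * 420 / (0.85 * 30 * 310)
= 167.8937 mm
Mn = As * fy * (d - a/2) / 10^6
= 720.7401 kN-m
phi*Mn = 0.9 * 720.7401 = 648.67 kN-m

648.67


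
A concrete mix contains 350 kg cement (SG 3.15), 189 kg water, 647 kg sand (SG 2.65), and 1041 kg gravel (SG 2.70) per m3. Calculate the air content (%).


Vol cement = 350 / (3.15 * 1000) = 0.111111 m3
Vol water = 189 / 1000 = 0.189 m3
Vol sand = 647 / (2.65 * 1000) = 0.244151 m3
Vol gravel = 1041 / (2.70 * 1000) = 0.385556 m3
Total solid + water volume = 0.929818 m3
Air = (1 - 0.929818) * 100 = 7.02%

7.02


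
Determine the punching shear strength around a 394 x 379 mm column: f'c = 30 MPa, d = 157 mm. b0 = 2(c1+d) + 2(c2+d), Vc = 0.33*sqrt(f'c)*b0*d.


b0 = 2*(394 + 157) + 2*(379 + 157) = 2174 mm
Vc = 0.33 * sqrt(30) * 2174 * 157 / 1000
= 616.93 kN

616.93


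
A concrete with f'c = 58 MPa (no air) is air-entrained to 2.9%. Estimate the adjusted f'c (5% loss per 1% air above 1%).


Strength loss = (2.9 - 1) * 5 = 9.5%
f'c = 58 * (1 - 9.5/100)
= 52.49 MPa

52.49


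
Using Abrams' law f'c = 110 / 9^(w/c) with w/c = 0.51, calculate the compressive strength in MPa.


f'c = 110 / 9^0.51
= 110 / 3.067
= 35.87 MPa

35.87


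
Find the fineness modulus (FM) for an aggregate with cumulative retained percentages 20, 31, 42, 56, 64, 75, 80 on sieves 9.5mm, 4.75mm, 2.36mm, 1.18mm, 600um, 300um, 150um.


FM = sum(cumulative % retained) / 100
= 368 / 100
= 3.68

3.68


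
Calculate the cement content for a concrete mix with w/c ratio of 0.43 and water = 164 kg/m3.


Cement = water / (w/c)
= 164 / 0.43
= 381.4 kg/m3

381.4


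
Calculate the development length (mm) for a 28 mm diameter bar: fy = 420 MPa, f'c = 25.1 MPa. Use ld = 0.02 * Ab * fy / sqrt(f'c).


Ab = pi * 28^2 / 4 = 615.752 mm2
ld = 0.02 * 615.752 * 420 / sqrt(25.1)
= 1032.4 mm

1032.4


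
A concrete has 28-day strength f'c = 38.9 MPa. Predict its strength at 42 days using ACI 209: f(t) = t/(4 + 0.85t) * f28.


f(42) = 42 / (4 + 0.85 * 42) * 38.9
= 42 / 39.7 * 38.9
= 41.15 MPa

41.15


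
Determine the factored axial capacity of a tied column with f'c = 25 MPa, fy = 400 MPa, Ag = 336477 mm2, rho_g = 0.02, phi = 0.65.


Ast = rho * Ag = 0.02 * 336477 = 6729.54 mm2
phi*Pn = 0.65 * 0.80 * (0.85 * 25 * (336477 - 6729.54) + 400 * 6729.54) / 1000
= 5043.45 kN

5043.45


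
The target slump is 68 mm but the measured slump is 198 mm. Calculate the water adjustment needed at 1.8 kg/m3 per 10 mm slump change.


Difference = 68 - 198 = -130 mm
Water adjustment = -130 * 1.8 / 10 = -23.4 kg/m3

-23.4


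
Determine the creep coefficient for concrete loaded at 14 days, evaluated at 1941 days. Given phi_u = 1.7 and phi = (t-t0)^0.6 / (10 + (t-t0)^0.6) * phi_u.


dt = 1941 - 14 = 1927
phi = 1927^0.6 / (10 + 1927^0.6) * 1.7
= 1.536

1.536


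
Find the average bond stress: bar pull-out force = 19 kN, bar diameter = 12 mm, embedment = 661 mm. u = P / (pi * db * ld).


u = P / (pi * db * ld)
= 19 * 1000 / (pi * 12 * 661)
= 0.762 MPa

0.762


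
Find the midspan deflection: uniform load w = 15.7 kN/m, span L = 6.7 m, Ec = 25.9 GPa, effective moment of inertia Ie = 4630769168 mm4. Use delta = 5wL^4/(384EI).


Convert: L = 6.7 m = 6700 mm, Ec = 25.9 GPa = 25900 MPa
delta = 5 * 15.7 * 6700^4 / (384 * 25900 * 4630769168)
= 3.43 mm

3.43


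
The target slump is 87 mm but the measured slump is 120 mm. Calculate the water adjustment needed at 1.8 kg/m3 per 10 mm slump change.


Difference = 87 - 120 = -33 mm
Water adjustment = -33 * 1.8 / 10 = -5.9 kg/m3

-5.9


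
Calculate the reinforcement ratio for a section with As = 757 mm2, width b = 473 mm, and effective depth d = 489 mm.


rho = As / (b * d)
= 757 / (473 * 489)
= 0.0033

0.0033


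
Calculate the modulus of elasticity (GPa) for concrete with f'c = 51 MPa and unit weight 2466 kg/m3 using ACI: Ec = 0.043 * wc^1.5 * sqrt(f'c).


Ec = 0.043 * 2466^1.5 * sqrt(51) / 1000
= 37.6 GPa

37.6


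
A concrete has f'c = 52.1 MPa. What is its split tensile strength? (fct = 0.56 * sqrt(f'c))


fct = 0.56 * sqrt(52.1)
= 0.56 * 7.218
= 4.042 MPa

4.042


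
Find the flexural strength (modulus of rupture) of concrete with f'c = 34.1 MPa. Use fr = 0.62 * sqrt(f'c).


fr = 0.62 * sqrt(34.1)
= 3.621 MPa

3.621


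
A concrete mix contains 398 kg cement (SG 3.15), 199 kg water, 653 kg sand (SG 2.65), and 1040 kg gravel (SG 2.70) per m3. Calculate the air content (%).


Vol cement = 398 / (3.15 * 1000) = 0.126349 m3
Vol water = 199 / 1000 = 0.199 m3
Vol sand = 653 / (2.65 * 1000) = 0.246415 m3
Vol gravel = 1040 / (2.70 * 1000) = 0.385185 m3
Total solid + water volume = 0.956949 m3
Air = (1 - 0.956949) * 100 = 4.31%

4.31


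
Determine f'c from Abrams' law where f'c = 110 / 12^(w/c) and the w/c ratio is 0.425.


f'c = 110 / 12^0.425
= 110 / 2.875
= 38.26 MPa

38.26


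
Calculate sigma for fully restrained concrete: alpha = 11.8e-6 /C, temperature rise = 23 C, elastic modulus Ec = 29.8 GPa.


sigma = alpha * dT * Ec
= 11.8e-6 * 23 * 29.8 * 1000
= 8.088 MPa

8.088


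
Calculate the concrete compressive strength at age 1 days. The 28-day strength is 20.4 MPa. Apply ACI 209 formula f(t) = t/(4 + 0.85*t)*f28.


f(1) = 1 / (4 + 0.85 * 1) * 20.4
= 1 / 4.85 * 20.4
= 4.21 MPa

4.21


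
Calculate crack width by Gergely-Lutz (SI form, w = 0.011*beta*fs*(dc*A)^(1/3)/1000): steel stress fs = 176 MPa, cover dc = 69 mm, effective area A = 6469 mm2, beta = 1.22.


w = 0.011 * beta * fs * (dc * A)^(1/3) / 1000
= 0.011 * 1.22 * 176 * (69 * 6469)^(1/3) / 1000
= 0.181 mm

0.181


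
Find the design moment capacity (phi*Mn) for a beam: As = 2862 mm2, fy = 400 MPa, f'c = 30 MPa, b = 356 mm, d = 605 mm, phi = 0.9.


a = As * fy / (0.85 * f'c * b)
= 2862 * 400 / (0.85 * 30 * 356)
= 126.1071 mm
Mn = As * fy * (d - a/2) / 10^6
= 620.4203 kN-m
phi*Mn = 0.9 * 620.4203 = 558.38 kN-m

558.38


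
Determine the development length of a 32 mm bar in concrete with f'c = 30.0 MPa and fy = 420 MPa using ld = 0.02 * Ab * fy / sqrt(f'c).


Ab = pi * 32^2 / 4 = 804.248 mm2
ld = 0.02 * 804.248 * 420 / sqrt(30.0)
= 1233.4 mm

1233.4


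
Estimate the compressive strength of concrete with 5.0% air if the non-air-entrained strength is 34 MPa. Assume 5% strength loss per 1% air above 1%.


Strength loss = (5.0 - 1) * 5 = 20.0%
f'c = 34 * (1 - 20.0/100)
= 27.2 MPa

27.2


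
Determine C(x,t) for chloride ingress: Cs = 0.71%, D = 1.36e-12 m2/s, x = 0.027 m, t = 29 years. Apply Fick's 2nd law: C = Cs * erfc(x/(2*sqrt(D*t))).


t_seconds = 29 * 365.25 * 24 * 3600 = 915170400.0 s
arg = 0.027 / (2 * sqrt(1.36e-12 * 915170400.0))
= 0.3827
erfc(0.3827) = 0.5884
C = 0.71 * 0.5884 = 0.4178%

0.4178


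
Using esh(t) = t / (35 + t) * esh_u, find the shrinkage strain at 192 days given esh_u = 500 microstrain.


esh(192) = 192 / (35 + 192) * 500
= 192 / 227 * 500
= 422.9 microstrain

422.9


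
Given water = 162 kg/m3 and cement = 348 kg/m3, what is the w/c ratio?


w/c = water / cement
w/c = 162 / 348 = 0.466

0.466


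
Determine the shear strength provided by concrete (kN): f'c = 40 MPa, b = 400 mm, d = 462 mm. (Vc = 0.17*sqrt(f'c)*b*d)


Vc = 0.17 * sqrt(40) * 400 * 462 / 1000
= 198.69 kN

198.69


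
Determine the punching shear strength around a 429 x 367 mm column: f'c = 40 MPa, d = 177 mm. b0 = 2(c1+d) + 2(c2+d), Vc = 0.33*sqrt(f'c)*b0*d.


b0 = 2*(429 + 177) + 2*(367 + 177) = 2300 mm
Vc = 0.33 * sqrt(40) * 2300 * 177 / 1000
= 849.66 kN

849.66


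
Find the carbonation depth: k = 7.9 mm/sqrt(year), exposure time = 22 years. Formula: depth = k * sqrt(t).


depth = k * sqrt(t)
= 7.9 * sqrt(22)
= 37.05 mm

37.05


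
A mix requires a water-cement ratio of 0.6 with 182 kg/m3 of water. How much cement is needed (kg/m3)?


Cement = water / (w/c)
= 182 / 0.6
= 303.3 kg/m3

303.3


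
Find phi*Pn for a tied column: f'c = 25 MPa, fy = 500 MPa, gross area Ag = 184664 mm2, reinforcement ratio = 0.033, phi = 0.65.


Ast = rho * Ag = 0.033 * 184664 = 6093.912 mm2
phi*Pn = 0.65 * 0.80 * (0.85 * 25 * (184664 - 6093.912) + 500 * 6093.912) / 1000
= 3557.62 kN

3557.62


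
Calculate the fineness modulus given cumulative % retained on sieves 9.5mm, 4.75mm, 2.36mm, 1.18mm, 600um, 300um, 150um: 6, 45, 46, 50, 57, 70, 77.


FM = sum(cumulative % retained) / 100
= 351 / 100
= 3.51

3.51


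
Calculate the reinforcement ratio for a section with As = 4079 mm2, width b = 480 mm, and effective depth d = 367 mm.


rho = As / (b * d)
= 4079 / (480 * 367)
= 0.0232

0.0232


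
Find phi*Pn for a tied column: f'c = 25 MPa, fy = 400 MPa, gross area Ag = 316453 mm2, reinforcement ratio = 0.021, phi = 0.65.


Ast = rho * Ag = 0.021 * 316453 = 6645.513 mm2
phi*Pn = 0.65 * 0.80 * (0.85 * 25 * (316453 - 6645.513) + 400 * 6645.513) / 1000
= 4805.64 kN

4805.64


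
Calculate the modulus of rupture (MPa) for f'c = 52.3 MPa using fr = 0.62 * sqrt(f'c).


fr = 0.62 * sqrt(52.3)
= 4.484 MPa

4.484


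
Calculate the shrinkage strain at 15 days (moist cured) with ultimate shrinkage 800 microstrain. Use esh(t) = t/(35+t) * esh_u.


esh(15) = 15 / (35 + 15) * 800
= 15 / 50 * 800
= 240.0 microstrain

240.0


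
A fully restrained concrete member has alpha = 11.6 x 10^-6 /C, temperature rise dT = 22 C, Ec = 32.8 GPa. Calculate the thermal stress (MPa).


sigma = alpha * dT * Ec
= 11.6e-6 * 22 * 32.8 * 1000
= 8.371 MPa

8.371


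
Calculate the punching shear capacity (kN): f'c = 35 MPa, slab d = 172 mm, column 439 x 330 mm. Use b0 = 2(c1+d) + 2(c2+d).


b0 = 2*(439 + 172) + 2*(330 + 172) = 2226 mm
Vc = 0.33 * sqrt(35) * 2226 * 172 / 1000
= 747.48 kN

747.48


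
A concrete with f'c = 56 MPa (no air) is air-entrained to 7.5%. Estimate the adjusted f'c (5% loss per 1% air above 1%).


Strength loss = (7.5 - 1) * 5 = 32.5%
f'c = 56 * (1 - 32.5/100)
= 37.8 MPa

37.8


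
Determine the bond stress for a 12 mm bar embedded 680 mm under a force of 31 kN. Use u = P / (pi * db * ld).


u = P / (pi * db * ld)
= 31 * 1000 / (pi * 12 * 680)
= 1.209 MPa

1.209


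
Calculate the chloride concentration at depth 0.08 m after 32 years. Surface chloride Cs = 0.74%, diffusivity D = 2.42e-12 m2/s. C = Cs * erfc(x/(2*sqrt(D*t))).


t_seconds = 32 * 365.25 * 24 * 3600 = 1009843200.0 s
arg = 0.08 / (2 * sqrt(2.42e-12 * 1009843200.0))
= 0.8091
erfc(0.8091) = 0.2525
C = 0.74 * 0.2525 = 0.1868%

0.1868


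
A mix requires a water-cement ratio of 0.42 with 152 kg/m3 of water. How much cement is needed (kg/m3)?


Cement = water / (w/c)
= 152 / 0.42
= 361.9 kg/m3

361.9


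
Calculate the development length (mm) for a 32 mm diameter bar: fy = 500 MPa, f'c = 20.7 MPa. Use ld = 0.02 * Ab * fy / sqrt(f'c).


Ab = pi * 32^2 / 4 = 804.248 mm2
ld = 0.02 * 804.248 * 500 / sqrt(20.7)
= 1767.7 mm

1767.7


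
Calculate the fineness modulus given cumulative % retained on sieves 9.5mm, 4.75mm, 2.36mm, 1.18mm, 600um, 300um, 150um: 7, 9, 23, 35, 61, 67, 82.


FM = sum(cumulative % retained) / 100
= 284 / 100
= 2.84

2.84


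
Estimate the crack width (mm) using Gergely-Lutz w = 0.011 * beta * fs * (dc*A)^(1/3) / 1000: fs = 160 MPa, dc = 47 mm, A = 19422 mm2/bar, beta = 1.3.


w = 0.011 * beta * fs * (dc * A)^(1/3) / 1000
= 0.011 * 1.3 * 160 * (47 * 19422)^(1/3) / 1000
= 0.222 mm

0.222


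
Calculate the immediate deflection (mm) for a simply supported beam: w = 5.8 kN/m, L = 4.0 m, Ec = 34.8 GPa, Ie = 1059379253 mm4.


Convert: L = 4.0 m = 4000 mm, Ec = 34.8 GPa = 34800 MPa
delta = 5 * 5.8 * 4000^4 / (384 * 34800 * 1059379253)
= 0.52 mm

0.52


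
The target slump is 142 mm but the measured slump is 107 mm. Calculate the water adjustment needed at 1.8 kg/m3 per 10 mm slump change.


Difference = 142 - 107 = 35 mm
Water adjustment = 35 * 1.8 / 10 = 6.3 kg/m3

6.3


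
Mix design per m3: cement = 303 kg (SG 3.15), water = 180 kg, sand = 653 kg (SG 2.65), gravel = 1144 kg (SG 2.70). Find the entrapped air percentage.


Vol cement = 303 / (3.15 * 1000) = 0.09619 m3
Vol water = 180 / 1000 = 0.18 m3
Vol sand = 653 / (2.65 * 1000) = 0.246415 m3
Vol gravel = 1144 / (2.70 * 1000) = 0.423704 m3
Total solid + water volume = 0.946309 m3
Air = (1 - 0.946309) * 100 = 5.37%

5.37


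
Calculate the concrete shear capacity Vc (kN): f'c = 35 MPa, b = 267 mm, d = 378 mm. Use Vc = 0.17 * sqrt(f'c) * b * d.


Vc = 0.17 * sqrt(35) * 267 * 378 / 1000
= 101.5 kN

101.5


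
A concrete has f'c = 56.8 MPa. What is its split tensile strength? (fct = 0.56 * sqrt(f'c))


fct = 0.56 * sqrt(56.8)
= 0.56 * 7.537
= 4.22 MPa

4.22


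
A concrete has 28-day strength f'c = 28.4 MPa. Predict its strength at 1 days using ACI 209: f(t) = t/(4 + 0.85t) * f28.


f(1) = 1 / (4 + 0.85 * 1) * 28.4
= 1 / 4.85 * 28.4
= 5.86 MPa

5.86


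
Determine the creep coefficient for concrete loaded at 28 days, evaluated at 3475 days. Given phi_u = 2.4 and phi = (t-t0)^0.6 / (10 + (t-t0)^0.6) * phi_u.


dt = 3475 - 28 = 3447
phi = 3447^0.6 / (10 + 3447^0.6) * 2.4
= 2.232

2.232


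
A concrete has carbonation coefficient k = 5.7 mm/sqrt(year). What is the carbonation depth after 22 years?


depth = k * sqrt(t)
= 5.7 * sqrt(22)
= 26.74 mm

26.74


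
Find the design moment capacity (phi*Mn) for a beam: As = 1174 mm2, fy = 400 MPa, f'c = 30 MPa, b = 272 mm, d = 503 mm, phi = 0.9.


a = As * fy / (0.85 * f'c * b)
= 1174 * 400 / (0.85 * 30 * 272)
= 67.7047 mm
Mn = As * fy * (d - a/2) / 10^6
= 220.3117 kN-m
phi*Mn = 0.9 * 220.3117 = 198.28 kN-m

198.28


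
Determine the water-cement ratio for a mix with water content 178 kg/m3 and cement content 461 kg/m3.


w/c = water / cement
w/c = 178 / 461 = 0.386

0.386


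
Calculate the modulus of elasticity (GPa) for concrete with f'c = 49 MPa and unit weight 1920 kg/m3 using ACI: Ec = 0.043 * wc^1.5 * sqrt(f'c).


Ec = 0.043 * 1920^1.5 * sqrt(49) / 1000
= 25.32 GPa

25.32


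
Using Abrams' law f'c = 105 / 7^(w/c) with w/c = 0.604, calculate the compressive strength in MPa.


f'c = 105 / 7^0.604
= 105 / 3.239
= 32.42 MPa

32.42


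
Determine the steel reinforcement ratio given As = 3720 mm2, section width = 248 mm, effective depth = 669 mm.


rho = As / (b * d)
= 3720 / (248 * 669)
= 0.0224

0.0224


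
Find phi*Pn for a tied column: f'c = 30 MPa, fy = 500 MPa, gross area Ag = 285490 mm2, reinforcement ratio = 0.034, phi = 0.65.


Ast = rho * Ag = 0.034 * 285490 = 9706.66 mm2
phi*Pn = 0.65 * 0.80 * (0.85 * 30 * (285490 - 9706.66) + 500 * 9706.66) / 1000
= 6180.62 kN

6180.62


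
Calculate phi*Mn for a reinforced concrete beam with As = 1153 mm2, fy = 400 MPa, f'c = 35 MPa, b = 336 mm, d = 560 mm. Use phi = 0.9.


a = As * fy / (0.85 * f'c * b)
= 1153 * 400 / (0.85 * 35 * 336)
= 46.1385 mm
Mn = As * fy * (d - a/2) / 10^6
= 247.6325 kN-m
phi*Mn = 0.9 * 247.6325 = 222.87 kN-m

222.87


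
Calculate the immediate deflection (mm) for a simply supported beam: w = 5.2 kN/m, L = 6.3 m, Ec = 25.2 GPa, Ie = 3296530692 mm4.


Convert: L = 6.3 m = 6300 mm, Ec = 25.2 GPa = 25200 MPa
delta = 5 * 5.2 * 6300^4 / (384 * 25200 * 3296530692)
= 1.28 mm

1.28


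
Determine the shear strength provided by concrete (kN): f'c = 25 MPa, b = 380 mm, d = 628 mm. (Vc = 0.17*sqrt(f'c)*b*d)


Vc = 0.17 * sqrt(25) * 380 * 628 / 1000
= 202.84 kN

202.84


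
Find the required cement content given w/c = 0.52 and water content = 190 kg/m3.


Cement = water / (w/c)
= 190 / 0.52
= 365.4 kg/m3

365.4


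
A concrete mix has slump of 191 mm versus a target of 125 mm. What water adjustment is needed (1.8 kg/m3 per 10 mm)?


Difference = 125 - 191 = -66 mm
Water adjustment = -66 * 1.8 / 10 = -11.9 kg/m3

-11.9


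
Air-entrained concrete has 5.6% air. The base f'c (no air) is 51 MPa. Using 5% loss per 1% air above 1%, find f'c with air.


Strength loss = (5.6 - 1) * 5 = 23.0%
f'c = 51 * (1 - 23.0/100)
= 39.27 MPa

39.27


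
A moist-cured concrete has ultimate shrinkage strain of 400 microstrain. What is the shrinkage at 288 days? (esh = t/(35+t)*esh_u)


esh(288) = 288 / (35 + 288) * 400
= 288 / 323 * 400
= 356.7 microstrain

356.7


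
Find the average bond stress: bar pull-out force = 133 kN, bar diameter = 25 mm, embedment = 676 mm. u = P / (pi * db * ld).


u = P / (pi * db * ld)
= 133 * 1000 / (pi * 25 * 676)
= 2.505 MPa

2.505


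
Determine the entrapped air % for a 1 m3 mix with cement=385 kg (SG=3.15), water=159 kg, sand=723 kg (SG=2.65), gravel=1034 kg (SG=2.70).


Vol cement = 385 / (3.15 * 1000) = 0.122222 m3
Vol water = 159 / 1000 = 0.159 m3
Vol sand = 723 / (2.65 * 1000) = 0.27283 m3
Vol gravel = 1034 / (2.70 * 1000) = 0.382963 m3
Total solid + water volume = 0.937015 m3
Air = (1 - 0.937015) * 100 = 6.3%

6.3


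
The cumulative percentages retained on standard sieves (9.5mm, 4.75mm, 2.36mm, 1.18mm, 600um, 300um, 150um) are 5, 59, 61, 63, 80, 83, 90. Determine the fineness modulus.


FM = sum(cumulative % retained) / 100
= 441 / 100
= 4.41

4.41


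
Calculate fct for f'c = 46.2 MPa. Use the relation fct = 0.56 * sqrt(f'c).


fct = 0.56 * sqrt(46.2)
= 0.56 * 6.797
= 3.806 MPa

3.806


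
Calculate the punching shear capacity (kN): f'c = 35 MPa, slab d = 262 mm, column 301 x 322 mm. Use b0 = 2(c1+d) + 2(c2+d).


b0 = 2*(301 + 262) + 2*(322 + 262) = 2294 mm
Vc = 0.33 * sqrt(35) * 2294 * 262 / 1000
= 1173.39 kN

1173.39


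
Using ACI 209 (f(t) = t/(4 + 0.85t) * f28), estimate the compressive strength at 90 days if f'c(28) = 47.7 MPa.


f(90) = 90 / (4 + 0.85 * 90) * 47.7
= 90 / 80.5 * 47.7
= 53.33 MPa

53.33


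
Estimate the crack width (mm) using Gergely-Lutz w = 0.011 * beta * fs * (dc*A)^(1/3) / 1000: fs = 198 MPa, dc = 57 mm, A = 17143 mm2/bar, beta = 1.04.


w = 0.011 * beta * fs * (dc * A)^(1/3) / 1000
= 0.011 * 1.04 * 198 * (57 * 17143)^(1/3) / 1000
= 0.225 mm

0.225


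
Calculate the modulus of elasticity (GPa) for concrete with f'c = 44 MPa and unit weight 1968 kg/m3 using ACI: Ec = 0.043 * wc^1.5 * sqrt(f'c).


Ec = 0.043 * 1968^1.5 * sqrt(44) / 1000
= 24.9 GPa

24.9


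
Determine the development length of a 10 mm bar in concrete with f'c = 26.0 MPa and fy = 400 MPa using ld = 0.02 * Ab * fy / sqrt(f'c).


Ab = pi * 10^2 / 4 = 78.54 mm2
ld = 0.02 * 78.54 * 400 / sqrt(26.0)
= 123.2 mm

123.2


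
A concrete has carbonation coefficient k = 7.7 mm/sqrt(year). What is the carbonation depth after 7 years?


depth = k * sqrt(t)
= 7.7 * sqrt(7)
= 20.37 mm

20.37


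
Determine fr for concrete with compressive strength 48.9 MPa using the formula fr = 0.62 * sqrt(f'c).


fr = 0.62 * sqrt(48.9)
= 4.336 MPa

4.336


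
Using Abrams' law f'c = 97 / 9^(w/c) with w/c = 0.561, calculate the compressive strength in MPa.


f'c = 97 / 9^0.561
= 97 / 3.43
= 28.28 MPa

28.28


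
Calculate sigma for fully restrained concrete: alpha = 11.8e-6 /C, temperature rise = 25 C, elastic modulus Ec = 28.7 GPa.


sigma = alpha * dT * Ec
= 11.8e-6 * 25 * 28.7 * 1000
= 8.466 MPa

8.466


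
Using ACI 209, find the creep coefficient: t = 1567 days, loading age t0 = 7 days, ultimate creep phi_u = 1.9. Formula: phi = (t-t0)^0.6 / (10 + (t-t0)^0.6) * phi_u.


dt = 1567 - 7 = 1560
phi = 1560^0.6 / (10 + 1560^0.6) * 1.9
= 1.694

1.694


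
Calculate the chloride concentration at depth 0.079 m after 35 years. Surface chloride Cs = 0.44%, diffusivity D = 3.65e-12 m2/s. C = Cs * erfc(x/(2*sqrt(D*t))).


t_seconds = 35 * 365.25 * 24 * 3600 = 1104516000.0 s
arg = 0.079 / (2 * sqrt(3.65e-12 * 1104516000.0))
= 0.6221
erfc(0.6221) = 0.379
C = 0.44 * 0.379 = 0.1667%

0.1667


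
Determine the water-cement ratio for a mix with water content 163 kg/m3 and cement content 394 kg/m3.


w/c = water / cement
w/c = 163 / 394 = 0.414

0.414


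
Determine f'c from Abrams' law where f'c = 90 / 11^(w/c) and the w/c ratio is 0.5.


f'c = 90 / 11^0.5
= 90 / 3.317
= 27.14 MPa

27.14


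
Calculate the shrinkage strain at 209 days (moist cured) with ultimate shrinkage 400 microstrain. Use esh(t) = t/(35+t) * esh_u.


esh(209) = 209 / (35 + 209) * 400
= 209 / 244 * 400
= 342.6 microstrain

342.6


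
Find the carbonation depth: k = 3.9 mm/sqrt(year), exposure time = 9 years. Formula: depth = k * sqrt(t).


depth = k * sqrt(t)
= 3.9 * sqrt(9)
= 11.7 mm

11.7


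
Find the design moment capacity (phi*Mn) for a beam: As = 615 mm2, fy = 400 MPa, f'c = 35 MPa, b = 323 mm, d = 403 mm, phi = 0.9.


a = As * fy / (0.85 * f'c * b)
= 615 * 400 / (0.85 * 35 * 323)
= 25.6003 mm
Mn = As * fy * (d - a/2) / 10^6
= 95.9892 kN-m
phi*Mn = 0.9 * 95.9892 = 86.39 kN-m

86.39


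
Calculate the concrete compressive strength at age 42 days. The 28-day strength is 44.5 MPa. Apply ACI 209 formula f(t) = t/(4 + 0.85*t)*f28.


f(42) = 42 / (4 + 0.85 * 42) * 44.5
= 42 / 39.7 * 44.5
= 47.08 MPa

47.08


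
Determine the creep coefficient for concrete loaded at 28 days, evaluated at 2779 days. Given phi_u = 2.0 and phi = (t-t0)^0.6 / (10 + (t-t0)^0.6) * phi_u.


dt = 2779 - 28 = 2751
phi = 2751^0.6 / (10 + 2751^0.6) * 2.0
= 1.841

1.841


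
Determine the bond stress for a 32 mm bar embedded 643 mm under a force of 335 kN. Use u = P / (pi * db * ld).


u = P / (pi * db * ld)
= 335 * 1000 / (pi * 32 * 643)
= 5.182 MPa

5.182


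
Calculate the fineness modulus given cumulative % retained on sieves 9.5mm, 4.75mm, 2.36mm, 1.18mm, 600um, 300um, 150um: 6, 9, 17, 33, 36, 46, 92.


FM = sum(cumulative % retained) / 100
= 239 / 100
= 2.39

2.39


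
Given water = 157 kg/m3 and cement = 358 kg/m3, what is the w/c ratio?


w/c = water / cement
w/c = 157 / 358 = 0.439

0.439


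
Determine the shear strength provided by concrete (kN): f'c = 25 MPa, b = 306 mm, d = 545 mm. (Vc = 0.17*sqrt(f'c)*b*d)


Vc = 0.17 * sqrt(25) * 306 * 545 / 1000
= 141.75 kN

141.75


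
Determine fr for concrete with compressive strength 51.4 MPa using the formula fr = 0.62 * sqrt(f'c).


fr = 0.62 * sqrt(51.4)
= 4.445 MPa

4.445


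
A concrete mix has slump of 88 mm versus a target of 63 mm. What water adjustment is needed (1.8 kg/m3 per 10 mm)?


Difference = 63 - 88 = -25 mm
Water adjustment = -25 * 1.8 / 10 = -4.5 kg/m3

-4.5


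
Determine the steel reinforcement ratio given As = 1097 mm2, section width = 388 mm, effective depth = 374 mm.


rho = As / (b * d)
= 1097 / (388 * 374)
= 0.0076

0.0076


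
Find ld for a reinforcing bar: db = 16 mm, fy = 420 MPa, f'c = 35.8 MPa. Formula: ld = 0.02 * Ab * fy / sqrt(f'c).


Ab = pi * 16^2 / 4 = 201.062 mm2
ld = 0.02 * 201.062 * 420 / sqrt(35.8)
= 282.3 mm

282.3


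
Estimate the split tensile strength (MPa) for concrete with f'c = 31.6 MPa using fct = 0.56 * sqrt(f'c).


fct = 0.56 * sqrt(31.6)
= 0.56 * 5.621
= 3.148 MPa

3.148


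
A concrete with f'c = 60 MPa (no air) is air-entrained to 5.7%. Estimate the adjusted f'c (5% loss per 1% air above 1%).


Strength loss = (5.7 - 1) * 5 = 23.5%
f'c = 60 * (1 - 23.5/100)
= 45.9 MPa

45.9


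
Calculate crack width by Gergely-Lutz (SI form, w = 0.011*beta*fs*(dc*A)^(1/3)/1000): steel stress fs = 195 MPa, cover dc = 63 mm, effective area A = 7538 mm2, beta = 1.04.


w = 0.011 * beta * fs * (dc * A)^(1/3) / 1000
= 0.011 * 1.04 * 195 * (63 * 7538)^(1/3) / 1000
= 0.174 mm

0.174


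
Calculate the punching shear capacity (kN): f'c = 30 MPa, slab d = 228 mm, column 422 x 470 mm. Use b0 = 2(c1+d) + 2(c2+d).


b0 = 2*(422 + 228) + 2*(470 + 228) = 2696 mm
Vc = 0.33 * sqrt(30) * 2696 * 228 / 1000
= 1111.04 kN

1111.04


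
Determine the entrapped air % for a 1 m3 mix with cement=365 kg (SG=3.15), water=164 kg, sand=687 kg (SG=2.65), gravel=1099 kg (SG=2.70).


Vol cement = 365 / (3.15 * 1000) = 0.115873 m3
Vol water = 164 / 1000 = 0.164 m3
Vol sand = 687 / (2.65 * 1000) = 0.259245 m3
Vol gravel = 1099 / (2.70 * 1000) = 0.407037 m3
Total solid + water volume = 0.946155 m3
Air = (1 - 0.946155) * 100 = 5.38%

5.38


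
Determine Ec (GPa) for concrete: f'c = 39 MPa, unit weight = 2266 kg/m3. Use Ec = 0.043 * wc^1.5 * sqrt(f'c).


Ec = 0.043 * 2266^1.5 * sqrt(39) / 1000
= 28.97 GPa

28.97


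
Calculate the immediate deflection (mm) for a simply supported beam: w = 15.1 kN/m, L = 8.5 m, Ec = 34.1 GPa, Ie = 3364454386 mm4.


Convert: L = 8.5 m = 8500 mm, Ec = 34.1 GPa = 34100 MPa
delta = 5 * 15.1 * 8500^4 / (384 * 34100 * 3364454386)
= 8.95 mm

8.95


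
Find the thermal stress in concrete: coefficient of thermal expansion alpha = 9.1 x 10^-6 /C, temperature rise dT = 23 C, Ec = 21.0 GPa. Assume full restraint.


sigma = alpha * dT * Ec
= 9.1e-6 * 23 * 21.0 * 1000
= 4.395 MPa

4.395
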